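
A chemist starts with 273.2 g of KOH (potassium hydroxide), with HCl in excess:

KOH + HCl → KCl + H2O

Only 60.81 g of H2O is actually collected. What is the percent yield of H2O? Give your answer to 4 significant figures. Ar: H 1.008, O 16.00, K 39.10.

69.32 %

M(KOH) = 39.10 + 16.00 + 1.008 = 56.108 g/mol.
M(H2O) = 2(1.008) + 16.00 = 18.016 g/mol.
n(KOH) = 273.20 g / 56.108 g/mol = 4.8692 mol.
From the equation the KOH:H2O mole ratio is 1:1, so n(H2O) = 4.8692 × 1/1 = 4.8692 mol.
Mass of H2O = 4.8692 mol × 18.016 g/mol = 87.723 g.
This is the theoretical yield. Percent yield = 60.81 g / 87.723 g × 100% = 69.320%.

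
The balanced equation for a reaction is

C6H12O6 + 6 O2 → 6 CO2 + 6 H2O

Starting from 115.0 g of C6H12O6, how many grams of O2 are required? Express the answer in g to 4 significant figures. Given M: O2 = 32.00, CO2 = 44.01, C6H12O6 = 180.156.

n(C6H12O6) = 115.00 g / 180.156 g/mol = 0.63834 mol.
From the equation the C6H12O6:O2 mole ratio is 1:6, so n(O2) = 0.63834 × 6/1 = 3.8300 mol.
Mass of O2 = 3.8300 mol × 32.00 g/mol = 122.56 g.

122.6 g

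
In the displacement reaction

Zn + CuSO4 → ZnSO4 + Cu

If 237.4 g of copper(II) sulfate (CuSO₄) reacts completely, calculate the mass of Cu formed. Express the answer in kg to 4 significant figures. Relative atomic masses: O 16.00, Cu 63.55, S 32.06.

M(CuSO4) = 63.55 + 32.06 + 4(16.00) = 159.61 g/mol.
M(Cu) = 63.55 g/mol.
n(CuSO4) = 237.40 g / 159.61 g/mol = 1.4874 mol.
From the equation the CuSO4:Cu mole ratio is 1:1, so n(Cu) = 1.4874 × 1/1 = 1.4874 mol.
Mass of Cu = 1.4874 mol × 63.55 g/mol = 94.523 g.
Converting to kg: 94.523 g = 0.09452 kg.

0.09452 kg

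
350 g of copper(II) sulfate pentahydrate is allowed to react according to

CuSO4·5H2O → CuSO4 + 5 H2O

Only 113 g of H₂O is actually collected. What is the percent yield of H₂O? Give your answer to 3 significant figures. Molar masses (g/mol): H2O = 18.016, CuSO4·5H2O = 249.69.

n(CuSO4·5H2O) = 350.0 g / 249.69 g/mol = 1.402 mol.
From the equation the CuSO4·5H2O:H2O mole ratio is 1:5, so n(H2O) = 1.402 × 5/1 = 7.009 mol.
Mass of H2O = 7.009 mol × 18.016 g/mol = 126.3 g.
This is the theoretical yield. Percent yield = 113 g / 126.3 g × 100% = 89.49%.

89.5 %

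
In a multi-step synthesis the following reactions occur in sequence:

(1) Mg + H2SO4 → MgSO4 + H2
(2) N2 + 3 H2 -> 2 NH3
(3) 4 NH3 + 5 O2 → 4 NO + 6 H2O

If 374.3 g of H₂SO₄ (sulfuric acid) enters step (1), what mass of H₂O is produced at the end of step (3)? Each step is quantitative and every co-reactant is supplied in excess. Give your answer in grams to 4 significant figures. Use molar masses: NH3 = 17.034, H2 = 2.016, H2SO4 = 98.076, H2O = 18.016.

68.76 g

n(H2SO4) = 374.3 / 98.076 = 3.8164 mol.
Reaction (1): H2SO4→H2 ratio 1:1 ⇒ n(H2) = 3.8164 mol.
Reaction (2): H2→NH3 ratio 3:2 ⇒ n(NH3) = 2.5443 mol.
Reaction (3): NH3→H2O ratio 4:6 ⇒ n(H2O) = 3.8164 mol.
Mass of H2O = 3.8164 × 18.016 = 68.757 g.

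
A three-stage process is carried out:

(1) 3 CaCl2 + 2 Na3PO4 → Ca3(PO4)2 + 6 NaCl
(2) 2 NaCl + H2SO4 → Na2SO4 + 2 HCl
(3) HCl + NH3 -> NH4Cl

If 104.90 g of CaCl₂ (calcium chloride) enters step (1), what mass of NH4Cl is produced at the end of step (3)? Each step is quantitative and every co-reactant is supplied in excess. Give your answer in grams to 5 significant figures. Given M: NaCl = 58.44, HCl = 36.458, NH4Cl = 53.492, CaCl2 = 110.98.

101.12 g

n(CaCl2) = 104.90 / 110.98 = 0.945215 mol.
Reaction (1): CaCl2→NaCl ratio 3:6 ⇒ n(NaCl) = 1.89043 mol.
Reaction (2): NaCl→HCl ratio 2:2 ⇒ n(HCl) = 1.89043 mol.
Reaction (3): HCl→NH4Cl ratio 1:1 ⇒ n(NH4Cl) = 1.89043 mol.
Mass of NH4Cl = 1.89043 × 53.492 = 101.123 g.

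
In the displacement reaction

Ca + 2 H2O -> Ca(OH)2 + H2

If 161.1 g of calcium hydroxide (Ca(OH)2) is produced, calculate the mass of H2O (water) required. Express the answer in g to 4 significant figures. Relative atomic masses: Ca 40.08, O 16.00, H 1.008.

78.34 g

M(Ca(OH)2) = 40.08 + 2(16.00) + 2(1.008) = 74.096 g/mol.
M(H2O) = 2(1.008) + 16.00 = 18.016 g/mol.
n(Ca(OH)2) = 161.10 g / 74.096 g/mol = 2.1742 mol.
From the equation the Ca(OH)2:H2O mole ratio is 1:2, so n(H2O) = 2.1742 × 2/1 = 4.3484 mol.
Mass of H2O = 4.3484 mol × 18.016 g/mol = 78.341 g.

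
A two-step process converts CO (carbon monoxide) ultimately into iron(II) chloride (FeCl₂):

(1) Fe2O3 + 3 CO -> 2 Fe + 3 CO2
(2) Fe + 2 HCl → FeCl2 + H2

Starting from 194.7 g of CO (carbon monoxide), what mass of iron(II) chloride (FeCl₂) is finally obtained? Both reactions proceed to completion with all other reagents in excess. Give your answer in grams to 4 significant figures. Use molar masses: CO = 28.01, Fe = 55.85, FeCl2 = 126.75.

n(CO) = 194.70 / 28.01 = 6.9511 mol.
Step 1 gives a 3:2 ratio of CO to Fe, so n(Fe) = 4.6341 mol.
In step 2 the Fe:FeCl2 ratio is 1:1, so n(FeCl2) = 4.6341 mol.
Mass of FeCl2 = 4.6341 × 126.75 = 587.37 g.

587.4 g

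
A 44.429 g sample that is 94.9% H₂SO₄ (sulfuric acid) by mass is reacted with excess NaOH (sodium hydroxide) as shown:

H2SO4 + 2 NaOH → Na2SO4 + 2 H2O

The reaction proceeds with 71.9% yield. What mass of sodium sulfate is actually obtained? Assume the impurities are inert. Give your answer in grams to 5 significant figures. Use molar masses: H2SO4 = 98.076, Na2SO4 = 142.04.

Pure H2SO4 available = 44.429 g × 0.949 = 42.1631 g.
n(H2SO4) = 42.1631 g / 98.076 g/mol = 0.429903 mol.
From the equation the H2SO4:Na2SO4 mole ratio is 1:1, so n(Na2SO4) = 0.429903 × 1/1 = 0.429903 mol.
Mass of Na2SO4 = 0.429903 mol × 142.04 g/mol = 61.0634 g.
Actual mass collected = 61.0634 g × 0.719 = 43.9046 g.

43.905 g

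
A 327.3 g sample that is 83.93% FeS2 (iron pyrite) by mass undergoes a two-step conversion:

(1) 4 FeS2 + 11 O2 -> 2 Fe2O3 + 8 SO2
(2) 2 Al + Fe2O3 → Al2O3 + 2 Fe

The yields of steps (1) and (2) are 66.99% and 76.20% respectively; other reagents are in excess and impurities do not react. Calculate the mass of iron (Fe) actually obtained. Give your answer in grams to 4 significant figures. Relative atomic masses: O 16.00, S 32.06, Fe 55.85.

65.28 g

Pure FeS2 = 327.3 × 0.8393 = 274.70 g.
M(FeS2) = 55.85 + 2(32.06) = 119.97 g/mol.
M(Fe) = 55.85 g/mol.
n(FeS2) = 274.70 / 119.97 = 2.2898 mol.
Step 1 (FeS2:Fe2O3 = 4:2): theoretical n(Fe2O3) = 1.1449 mol; at 66.99% yield, n(Fe2O3) = 0.76696 mol.
Step 2 (Fe2O3:Fe = 1:2): theoretical n(Fe) = 1.5339 mol, so theoretical mass = 1.5339 × 55.85 = 85.669 g.
At 76.20% yield, actual mass of Fe = 85.669 × 0.7620 = 65.280 g.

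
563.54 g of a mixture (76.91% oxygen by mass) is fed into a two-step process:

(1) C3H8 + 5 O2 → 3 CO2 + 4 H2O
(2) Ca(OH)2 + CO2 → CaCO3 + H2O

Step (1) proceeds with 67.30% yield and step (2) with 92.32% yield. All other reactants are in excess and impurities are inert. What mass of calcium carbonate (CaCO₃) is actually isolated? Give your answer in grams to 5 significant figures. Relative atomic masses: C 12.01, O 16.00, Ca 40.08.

Pure O2 = 563.54 × 0.7691 = 433.419 g.
M(O2) = 2(16.00) = 32.00 g/mol.
M(CaCO3) = 40.08 + 12.01 + 3(16.00) = 100.09 g/mol.
n(O2) = 433.419 / 32.00 = 13.5443 mol.
Step 1 (O2:CO2 = 5:3): theoretical n(CO2) = 8.12660 mol; at 67.30% yield, n(CO2) = 5.46920 mol.
Step 2 (CO2:CaCO3 = 1:1): theoretical n(CaCO3) = 5.46920 mol, so theoretical mass = 5.46920 × 100.09 = 547.412 g.
At 92.32% yield, actual mass of CaCO3 = 547.412 × 0.9232 = 505.371 g.

505.37 g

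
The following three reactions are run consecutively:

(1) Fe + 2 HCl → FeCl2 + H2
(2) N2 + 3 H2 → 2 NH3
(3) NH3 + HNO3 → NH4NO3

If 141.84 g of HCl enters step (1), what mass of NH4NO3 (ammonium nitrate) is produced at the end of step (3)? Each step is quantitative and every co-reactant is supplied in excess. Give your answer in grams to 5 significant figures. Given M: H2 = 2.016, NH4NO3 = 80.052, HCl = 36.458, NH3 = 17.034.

103.81 g

n(HCl) = 141.84 / 36.458 = 3.89050 mol.
Reaction (1): HCl→H2 ratio 2:1 ⇒ n(H2) = 1.94525 mol.
Reaction (2): H2→NH3 ratio 3:2 ⇒ n(NH3) = 1.29683 mol.
Reaction (3): NH3→NH4NO3 ratio 1:1 ⇒ n(NH4NO3) = 1.29683 mol.
Mass of NH4NO3 = 1.29683 × 80.052 = 103.814 g.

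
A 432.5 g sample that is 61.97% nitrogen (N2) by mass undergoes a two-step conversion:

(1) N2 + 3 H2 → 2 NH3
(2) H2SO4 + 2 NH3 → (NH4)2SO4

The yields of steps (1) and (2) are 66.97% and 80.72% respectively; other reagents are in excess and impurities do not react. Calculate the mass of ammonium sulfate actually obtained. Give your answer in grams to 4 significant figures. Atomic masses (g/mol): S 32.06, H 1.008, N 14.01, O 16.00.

683.3 g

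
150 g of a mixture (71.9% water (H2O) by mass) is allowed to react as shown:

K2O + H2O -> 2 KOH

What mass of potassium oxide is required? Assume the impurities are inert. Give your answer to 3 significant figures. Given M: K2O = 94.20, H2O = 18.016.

Mass of pure H2O = 150 g × 0.719 = 107.8 g.
n(H2O) = 107.8 g / 18.016 g/mol = 5.986 mol.
From the equation the H2O:K2O mole ratio is 1:1, so n(K2O) = 5.986 × 1/1 = 5.986 mol.
Mass of K2O = 5.986 mol × 94.20 g/mol = 563.9 g.

564 g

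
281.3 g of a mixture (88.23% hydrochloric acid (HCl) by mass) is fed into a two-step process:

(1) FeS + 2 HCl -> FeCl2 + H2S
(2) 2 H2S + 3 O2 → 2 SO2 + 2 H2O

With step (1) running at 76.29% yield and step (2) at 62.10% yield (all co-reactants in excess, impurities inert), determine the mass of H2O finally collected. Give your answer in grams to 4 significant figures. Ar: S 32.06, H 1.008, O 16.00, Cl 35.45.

29.05 g

Pure HCl = 281.3 × 0.8823 = 248.19 g.
M(HCl) = 1.008 + 35.45 = 36.458 g/mol.
M(H2O) = 2(1.008) + 16.00 = 18.016 g/mol.
n(HCl) = 248.19 / 36.458 = 6.8076 mol.
Step 1 (HCl:H2S = 2:1): theoretical n(H2S) = 3.4038 mol; at 76.29% yield, n(H2S) = 2.5968 mol.
Step 2 (H2S:H2O = 2:2): theoretical n(H2O) = 2.5968 mol, so theoretical mass = 2.5968 × 18.016 = 46.783 g.
At 62.10% yield, actual mass of H2O = 46.783 × 0.6210 = 29.052 g.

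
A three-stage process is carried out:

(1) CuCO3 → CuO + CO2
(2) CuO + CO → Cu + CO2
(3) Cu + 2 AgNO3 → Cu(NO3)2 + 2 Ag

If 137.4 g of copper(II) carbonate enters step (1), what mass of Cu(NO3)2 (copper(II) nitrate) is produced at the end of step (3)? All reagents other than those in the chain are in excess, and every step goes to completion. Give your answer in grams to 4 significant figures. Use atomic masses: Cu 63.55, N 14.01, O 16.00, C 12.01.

208.6 g

M(CuCO3) = 63.55 + 12.01 + 3(16.00) = 123.56 g/mol.
M(Cu(NO3)2) = 63.55 + 2(14.01) + 6(16.00) = 187.57 g/mol.
n(CuCO3) = 137.4 / 123.56 = 1.1120 mol.
Reaction (1): CuCO3→CuO ratio 1:1 ⇒ n(CuO) = 1.1120 mol.
Reaction (2): CuO→Cu ratio 1:1 ⇒ n(Cu) = 1.1120 mol.
Reaction (3): Cu→Cu(NO3)2 ratio 1:1 ⇒ n(Cu(NO3)2) = 1.1120 mol.
Mass of Cu(NO3)2 = 1.1120 × 187.57 = 208.58 g.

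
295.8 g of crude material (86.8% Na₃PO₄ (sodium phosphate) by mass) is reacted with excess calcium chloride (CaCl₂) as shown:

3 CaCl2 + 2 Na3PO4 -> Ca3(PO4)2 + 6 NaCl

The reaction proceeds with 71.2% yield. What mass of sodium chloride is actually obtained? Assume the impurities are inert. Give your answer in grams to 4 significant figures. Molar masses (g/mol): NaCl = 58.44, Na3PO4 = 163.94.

195.5 g

Pure Na3PO4 available = 295.8 g × 0.868 = 256.75 g.
n(Na3PO4) = 256.75 g / 163.94 g/mol = 1.5661 mol.
From the equation the Na3PO4:NaCl mole ratio is 2:6, so n(NaCl) = 1.5661 × 6/2 = 4.6984 mol.
Mass of NaCl = 4.6984 mol × 58.44 g/mol = 274.58 g.
Actual mass collected = 274.58 g × 0.712 = 195.50 g.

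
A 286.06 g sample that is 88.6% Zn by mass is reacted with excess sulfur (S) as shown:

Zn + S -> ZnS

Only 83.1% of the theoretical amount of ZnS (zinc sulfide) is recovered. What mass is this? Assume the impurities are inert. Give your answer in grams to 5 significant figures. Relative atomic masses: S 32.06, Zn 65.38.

Pure Zn available = 286.06 g × 0.886 = 253.449 g.
M(Zn) = 65.38 g/mol.
M(ZnS) = 65.38 + 32.06 = 97.44 g/mol.
n(Zn) = 253.449 g / 65.38 g/mol = 3.87655 mol.
From the equation the Zn:ZnS mole ratio is 1:1, so n(ZnS) = 3.87655 × 1/1 = 3.87655 mol.
Mass of ZnS = 3.87655 mol × 97.44 g/mol = 377.732 g.
Actual mass collected = 377.732 g × 0.831 = 313.895 g.

313.89 g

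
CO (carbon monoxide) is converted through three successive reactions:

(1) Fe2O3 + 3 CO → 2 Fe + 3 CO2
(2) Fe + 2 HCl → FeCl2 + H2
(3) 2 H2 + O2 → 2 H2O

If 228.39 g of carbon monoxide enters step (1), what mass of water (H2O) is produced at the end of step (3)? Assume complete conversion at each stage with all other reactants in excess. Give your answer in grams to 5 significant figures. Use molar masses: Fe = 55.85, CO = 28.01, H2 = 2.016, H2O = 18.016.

n(CO) = 228.39 / 28.01 = 8.15387 mol.
Reaction (1): CO→Fe ratio 3:2 ⇒ n(Fe) = 5.43592 mol.
Reaction (2): Fe→H2 ratio 1:1 ⇒ n(H2) = 5.43592 mol.
Reaction (3): H2→H2O ratio 2:2 ⇒ n(H2O) = 5.43592 mol.
Mass of H2O = 5.43592 × 18.016 = 97.9335 g.

97.933 g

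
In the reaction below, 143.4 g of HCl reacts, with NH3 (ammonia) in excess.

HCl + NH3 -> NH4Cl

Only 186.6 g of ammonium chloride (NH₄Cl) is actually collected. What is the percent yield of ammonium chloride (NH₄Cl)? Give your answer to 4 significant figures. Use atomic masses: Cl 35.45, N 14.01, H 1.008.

88.69 %

M(HCl) = 1.008 + 35.45 = 36.458 g/mol.
M(NH4Cl) = 14.01 + 4(1.008) + 35.45 = 53.492 g/mol.
n(HCl) = 143.40 g / 36.458 g/mol = 3.9333 mol.
From the equation the HCl:NH4Cl mole ratio is 1:1, so n(NH4Cl) = 3.9333 × 1/1 = 3.9333 mol.
Mass of NH4Cl = 3.9333 mol × 53.492 g/mol = 210.40 g.
This is the theoretical yield. Percent yield = 186.6 g / 210.40 g × 100% = 88.688%.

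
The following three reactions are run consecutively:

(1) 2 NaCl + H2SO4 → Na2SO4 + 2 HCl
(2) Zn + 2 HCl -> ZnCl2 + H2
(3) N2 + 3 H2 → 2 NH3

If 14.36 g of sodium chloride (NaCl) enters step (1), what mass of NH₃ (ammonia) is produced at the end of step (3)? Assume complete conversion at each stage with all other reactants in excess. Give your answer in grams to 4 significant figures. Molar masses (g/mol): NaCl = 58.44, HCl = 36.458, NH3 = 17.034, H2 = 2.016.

n(NaCl) = 14.36 / 58.44 = 0.24572 mol.
Reaction (1): NaCl→HCl ratio 2:2 ⇒ n(HCl) = 0.24572 mol.
Reaction (2): HCl→H2 ratio 2:1 ⇒ n(H2) = 0.12286 mol.
Reaction (3): H2→NH3 ratio 3:2 ⇒ n(NH3) = 0.081907 mol.
Mass of NH3 = 0.081907 × 17.034 = 1.3952 g.

1.395 g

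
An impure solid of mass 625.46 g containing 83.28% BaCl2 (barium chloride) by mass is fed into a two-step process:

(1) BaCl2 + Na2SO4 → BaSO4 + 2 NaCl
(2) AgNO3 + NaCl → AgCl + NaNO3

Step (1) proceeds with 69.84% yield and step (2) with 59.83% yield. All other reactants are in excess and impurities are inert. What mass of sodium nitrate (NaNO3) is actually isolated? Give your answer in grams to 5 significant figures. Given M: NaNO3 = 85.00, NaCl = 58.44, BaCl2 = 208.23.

Pure BaCl2 = 625.46 × 0.8328 = 520.883 g.
n(BaCl2) = 520.883 / 208.23 = 2.50148 mol.
Step 1 (BaCl2:NaCl = 1:2): theoretical n(NaCl) = 5.00296 mol; at 69.84% yield, n(NaCl) = 3.49407 mol.
Step 2 (NaCl:NaNO3 = 1:1): theoretical n(NaNO3) = 3.49407 mol, so theoretical mass = 3.49407 × 85.00 = 296.996 g.
At 59.83% yield, actual mass of NaNO3 = 296.996 × 0.5983 = 177.693 g.

177.69 g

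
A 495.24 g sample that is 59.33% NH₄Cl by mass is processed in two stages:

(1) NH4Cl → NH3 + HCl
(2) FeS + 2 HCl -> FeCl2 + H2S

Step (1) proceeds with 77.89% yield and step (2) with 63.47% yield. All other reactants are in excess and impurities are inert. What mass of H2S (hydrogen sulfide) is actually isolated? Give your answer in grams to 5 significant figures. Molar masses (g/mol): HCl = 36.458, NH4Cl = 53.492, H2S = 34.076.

46.267 g

Pure NH4Cl = 495.24 × 0.5933 = 293.826 g.
n(NH4Cl) = 293.826 / 53.492 = 5.49289 mol.
Step 1 (NH4Cl:HCl = 1:1): theoretical n(HCl) = 5.49289 mol; at 77.89% yield, n(HCl) = 4.27842 mol.
Step 2 (HCl:H2S = 2:1): theoretical n(H2S) = 2.13921 mol, so theoretical mass = 2.13921 × 34.076 = 72.8956 g.
At 63.47% yield, actual mass of H2S = 72.8956 × 0.6347 = 46.2669 g.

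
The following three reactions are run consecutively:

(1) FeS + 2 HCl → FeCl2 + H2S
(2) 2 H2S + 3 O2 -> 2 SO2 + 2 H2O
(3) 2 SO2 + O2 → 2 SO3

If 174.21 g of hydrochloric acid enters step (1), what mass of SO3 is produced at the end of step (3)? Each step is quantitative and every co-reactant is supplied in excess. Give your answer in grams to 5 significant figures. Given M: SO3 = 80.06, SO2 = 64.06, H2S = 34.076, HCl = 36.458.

191.28 g

n(HCl) = 174.21 / 36.458 = 4.77838 mol.
Reaction (1): HCl→H2S ratio 2:1 ⇒ n(H2S) = 2.38919 mol.
Reaction (2): H2S→SO2 ratio 2:2 ⇒ n(SO2) = 2.38919 mol.
Reaction (3): SO2→SO3 ratio 2:2 ⇒ n(SO3) = 2.38919 mol.
Mass of SO3 = 2.38919 × 80.06 = 191.278 g.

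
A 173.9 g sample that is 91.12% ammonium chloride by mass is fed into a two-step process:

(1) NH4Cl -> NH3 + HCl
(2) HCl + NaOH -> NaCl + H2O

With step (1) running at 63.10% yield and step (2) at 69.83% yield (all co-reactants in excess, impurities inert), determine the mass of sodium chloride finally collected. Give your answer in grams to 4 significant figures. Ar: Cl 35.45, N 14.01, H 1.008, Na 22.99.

Pure NH4Cl = 173.9 × 0.9112 = 158.46 g.
M(NH4Cl) = 14.01 + 4(1.008) + 35.45 = 53.492 g/mol.
M(NaCl) = 22.99 + 35.45 = 58.44 g/mol.
n(NH4Cl) = 158.46 / 53.492 = 2.9623 mol.
Step 1 (NH4Cl:HCl = 1:1): theoretical n(HCl) = 2.9623 mol; at 63.10% yield, n(HCl) = 1.8692 mol.
Step 2 (HCl:NaCl = 1:1): theoretical n(NaCl) = 1.8692 mol, so theoretical mass = 1.8692 × 58.44 = 109.24 g.
At 69.83% yield, actual mass of NaCl = 109.24 × 0.6983 = 76.279 g.

76.28 g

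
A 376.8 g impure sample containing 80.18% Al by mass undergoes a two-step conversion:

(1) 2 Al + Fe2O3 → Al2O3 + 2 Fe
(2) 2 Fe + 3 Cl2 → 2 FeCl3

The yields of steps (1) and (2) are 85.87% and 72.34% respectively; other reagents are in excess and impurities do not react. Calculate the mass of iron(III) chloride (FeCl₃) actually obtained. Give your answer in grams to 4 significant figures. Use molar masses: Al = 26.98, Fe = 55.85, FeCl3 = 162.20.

Pure Al = 376.8 × 0.8018 = 302.12 g.
n(Al) = 302.12 / 26.98 = 11.198 mol.
Step 1 (Al:Fe = 2:2): theoretical n(Fe) = 11.198 mol; at 85.87% yield, n(Fe) = 9.6156 mol.
Step 2 (Fe:FeCl3 = 2:2): theoretical n(FeCl3) = 9.6156 mol, so theoretical mass = 9.6156 × 162.20 = 1559.7 g.
At 72.34% yield, actual mass of FeCl3 = 1559.7 × 0.7234 = 1128.3 g.

1128 g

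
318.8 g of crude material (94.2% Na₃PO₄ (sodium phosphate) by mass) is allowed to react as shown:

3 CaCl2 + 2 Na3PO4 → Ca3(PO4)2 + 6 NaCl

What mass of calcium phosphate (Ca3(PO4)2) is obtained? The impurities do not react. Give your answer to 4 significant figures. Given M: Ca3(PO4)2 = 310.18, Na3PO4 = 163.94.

Mass of pure Na3PO4 = 318.8 g × 0.942 = 300.31 g.
n(Na3PO4) = 300.31 g / 163.94 g/mol = 1.8318 mol.
From the equation the Na3PO4:Ca3(PO4)2 mole ratio is 2:1, so n(Ca3(PO4)2) = 1.8318 × 1/2 = 0.91591 mol.
Mass of Ca3(PO4)2 = 0.91591 mol × 310.18 g/mol = 284.10 g.

284.1 g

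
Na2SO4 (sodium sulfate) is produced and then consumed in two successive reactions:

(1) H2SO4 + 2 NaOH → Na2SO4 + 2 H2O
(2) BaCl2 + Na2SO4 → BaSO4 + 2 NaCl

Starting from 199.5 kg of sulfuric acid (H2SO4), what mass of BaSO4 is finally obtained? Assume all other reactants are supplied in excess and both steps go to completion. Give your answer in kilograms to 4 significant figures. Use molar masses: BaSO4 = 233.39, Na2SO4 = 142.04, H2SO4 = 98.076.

199.5 kg = 199500 g.
n(H2SO4) = 199500 / 98.076 = 2034.1 mol.
Step 1 gives a 1:1 ratio of H2SO4 to Na2SO4, so n(Na2SO4) = 2034.1 mol.
In step 2 the Na2SO4:BaSO4 ratio is 1:1, so n(BaSO4) = 2034.1 mol.
Mass of BaSO4 = 2034.1 × 233.39 = 474750 g = 474.7 kg.

474.7 kg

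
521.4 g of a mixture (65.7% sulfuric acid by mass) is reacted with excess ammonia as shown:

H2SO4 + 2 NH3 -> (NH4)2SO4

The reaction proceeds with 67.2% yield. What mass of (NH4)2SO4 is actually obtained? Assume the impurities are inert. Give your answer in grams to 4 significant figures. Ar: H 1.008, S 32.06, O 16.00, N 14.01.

Pure H2SO4 available = 521.4 g × 0.657 = 342.56 g.
M(H2SO4) = 2(1.008) + 32.06 + 4(16.00) = 98.076 g/mol.
M((NH4)2SO4) = 2(14.01) + 8(1.008) + 32.06 + 4(16.00) = 132.144 g/mol.
n(H2SO4) = 342.56 g / 98.076 g/mol = 3.4928 mol.
From the equation the H2SO4:(NH4)2SO4 mole ratio is 1:1, so n((NH4)2SO4) = 3.4928 × 1/1 = 3.4928 mol.
Mass of (NH4)2SO4 = 3.4928 mol × 132.144 g/mol = 461.55 g.
Actual mass collected = 461.55 g × 0.672 = 310.16 g.

310.2 g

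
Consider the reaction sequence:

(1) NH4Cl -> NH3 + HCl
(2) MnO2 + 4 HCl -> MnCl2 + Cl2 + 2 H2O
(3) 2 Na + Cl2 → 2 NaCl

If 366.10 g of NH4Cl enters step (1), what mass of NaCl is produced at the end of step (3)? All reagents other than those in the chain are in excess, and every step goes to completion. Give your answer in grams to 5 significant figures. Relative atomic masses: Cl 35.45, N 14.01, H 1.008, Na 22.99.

M(NH4Cl) = 14.01 + 4(1.008) + 35.45 = 53.492 g/mol.
M(NaCl) = 22.99 + 35.45 = 58.44 g/mol.
n(NH4Cl) = 366.10 / 53.492 = 6.84401 mol.
Reaction (1): NH4Cl→HCl ratio 1:1 ⇒ n(HCl) = 6.84401 mol.
Reaction (2): HCl→Cl2 ratio 4:1 ⇒ n(Cl2) = 1.71100 mol.
Reaction (3): Cl2→NaCl ratio 1:2 ⇒ n(NaCl) = 3.42201 mol.
Mass of NaCl = 3.42201 × 58.44 = 199.982 g.

199.98 g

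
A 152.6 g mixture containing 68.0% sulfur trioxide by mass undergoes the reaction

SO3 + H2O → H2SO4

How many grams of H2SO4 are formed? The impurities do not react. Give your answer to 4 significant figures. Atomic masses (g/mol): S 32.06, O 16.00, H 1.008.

127.1 g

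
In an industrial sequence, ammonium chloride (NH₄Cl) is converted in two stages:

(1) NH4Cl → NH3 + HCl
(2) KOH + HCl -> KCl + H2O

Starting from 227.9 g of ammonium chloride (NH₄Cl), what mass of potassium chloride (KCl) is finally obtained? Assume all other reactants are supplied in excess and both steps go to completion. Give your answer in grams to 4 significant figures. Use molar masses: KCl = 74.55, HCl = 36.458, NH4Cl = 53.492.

n(NH4Cl) = 227.90 / 53.492 = 4.2605 mol.
Step 1 gives a 1:1 ratio of NH4Cl to HCl, so n(HCl) = 4.2605 mol.
In step 2 the HCl:KCl ratio is 1:1, so n(KCl) = 4.2605 mol.
Mass of KCl = 4.2605 × 74.55 = 317.62 g.

317.6 g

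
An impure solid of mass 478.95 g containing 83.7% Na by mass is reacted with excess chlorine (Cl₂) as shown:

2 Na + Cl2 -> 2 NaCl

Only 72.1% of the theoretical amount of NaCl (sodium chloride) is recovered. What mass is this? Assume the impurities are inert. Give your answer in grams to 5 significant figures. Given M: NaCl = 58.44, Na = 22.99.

734.72 g

Pure Na available = 478.95 g × 0.837 = 400.881 g.
n(Na) = 400.881 g / 22.99 g/mol = 17.4372 mol.
From the equation the Na:NaCl mole ratio is 2:2, so n(NaCl) = 17.4372 × 2/2 = 17.4372 mol.
Mass of NaCl = 17.4372 mol × 58.44 g/mol = 1019.03 g.
Actual mass collected = 1019.03 g × 0.721 = 734.720 g.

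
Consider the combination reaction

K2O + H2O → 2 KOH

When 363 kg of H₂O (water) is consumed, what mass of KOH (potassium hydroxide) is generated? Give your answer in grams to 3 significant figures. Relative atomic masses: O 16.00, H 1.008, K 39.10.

M(H2O) = 2(1.008) + 16.00 = 18.016 g/mol.
M(KOH) = 39.10 + 16.00 + 1.008 = 56.108 g/mol.
Convert: 363 kg = 363000 g.
n(H2O) = 363000 g / 18.016 g/mol = 20150 mol.
From the equation the H2O:KOH mole ratio is 1:2, so n(KOH) = 20150 × 2/1 = 40300 mol.
Mass of KOH = 40300 mol × 56.108 g/mol = 2.261 × 10^6 g.

2260000 g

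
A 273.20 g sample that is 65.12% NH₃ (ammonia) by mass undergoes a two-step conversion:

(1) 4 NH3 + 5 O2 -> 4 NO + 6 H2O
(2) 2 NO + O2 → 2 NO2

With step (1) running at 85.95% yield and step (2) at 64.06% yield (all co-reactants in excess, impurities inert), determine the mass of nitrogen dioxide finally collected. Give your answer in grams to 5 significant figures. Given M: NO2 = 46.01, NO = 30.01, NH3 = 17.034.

264.58 g

Pure NH3 = 273.20 × 0.6512 = 177.908 g.
n(NH3) = 177.908 / 17.034 = 10.4443 mol.
Step 1 (NH3:NO = 4:4): theoretical n(NO) = 10.4443 mol; at 85.95% yield, n(NO) = 8.97686 mol.
Step 2 (NO:NO2 = 2:2): theoretical n(NO2) = 8.97686 mol, so theoretical mass = 8.97686 × 46.01 = 413.025 g.
At 64.06% yield, actual mass of NO2 = 413.025 × 0.6406 = 264.584 g.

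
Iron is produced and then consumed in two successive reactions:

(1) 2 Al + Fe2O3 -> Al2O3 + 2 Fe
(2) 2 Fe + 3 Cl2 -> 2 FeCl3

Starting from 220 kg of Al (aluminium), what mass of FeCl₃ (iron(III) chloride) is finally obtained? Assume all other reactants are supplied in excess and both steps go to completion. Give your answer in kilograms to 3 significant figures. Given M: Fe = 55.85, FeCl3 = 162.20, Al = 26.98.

1320 kg

220 kg = 220000 g.
n(Al) = 220000 / 26.98 = 8154 mol.
Step 1 gives a 2:2 ratio of Al to Fe, so n(Fe) = 8154 mol.
In step 2 the Fe:FeCl3 ratio is 2:2, so n(FeCl3) = 8154 mol.
Mass of FeCl3 = 8154 × 162.20 = 1.323 × 10^6 g = 1320 kg.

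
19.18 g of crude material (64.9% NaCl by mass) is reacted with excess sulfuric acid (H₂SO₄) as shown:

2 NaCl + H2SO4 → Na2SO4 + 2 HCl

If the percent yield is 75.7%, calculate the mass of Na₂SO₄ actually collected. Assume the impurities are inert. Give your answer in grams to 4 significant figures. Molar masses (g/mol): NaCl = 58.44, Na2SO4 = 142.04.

Pure NaCl available = 19.18 g × 0.649 = 12.448 g.
n(NaCl) = 12.448 g / 58.44 g/mol = 0.21300 mol.
From the equation the NaCl:Na2SO4 mole ratio is 2:1, so n(Na2SO4) = 0.21300 × 1/2 = 0.10650 mol.
Mass of Na2SO4 = 0.10650 mol × 142.04 g/mol = 15.127 g.
Actual mass collected = 15.127 g × 0.757 = 11.451 g.

11.45 g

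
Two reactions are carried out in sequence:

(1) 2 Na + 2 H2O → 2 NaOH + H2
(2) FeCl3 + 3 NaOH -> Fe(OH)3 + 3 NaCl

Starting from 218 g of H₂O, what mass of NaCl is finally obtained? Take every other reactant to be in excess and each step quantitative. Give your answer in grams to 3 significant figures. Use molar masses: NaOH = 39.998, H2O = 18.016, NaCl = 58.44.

707 g

n(H2O) = 218.0 / 18.016 = 12.10 mol.
Step 1 gives a 2:2 ratio of H2O to NaOH, so n(NaOH) = 12.10 mol.
In step 2 the NaOH:NaCl ratio is 3:3, so n(NaCl) = 12.10 mol.
Mass of NaCl = 12.10 × 58.44 = 707.1 g.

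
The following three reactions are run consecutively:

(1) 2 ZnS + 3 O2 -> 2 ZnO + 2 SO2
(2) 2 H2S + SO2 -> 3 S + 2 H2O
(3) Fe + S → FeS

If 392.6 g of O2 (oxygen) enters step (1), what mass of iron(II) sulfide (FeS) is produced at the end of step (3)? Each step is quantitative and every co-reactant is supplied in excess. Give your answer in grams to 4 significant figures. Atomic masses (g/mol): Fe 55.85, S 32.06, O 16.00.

2157 g

M(O2) = 2(16.00) = 32.00 g/mol.
M(FeS) = 55.85 + 32.06 = 87.91 g/mol.
n(O2) = 392.6 / 32.00 = 12.269 mol.
Reaction (1): O2→SO2 ratio 3:2 ⇒ n(SO2) = 8.1792 mol.
Reaction (2): SO2→S ratio 1:3 ⇒ n(S) = 24.538 mol.
Reaction (3): S→FeS ratio 1:1 ⇒ n(FeS) = 24.538 mol.
Mass of FeS = 24.538 × 87.91 = 2157.1 g.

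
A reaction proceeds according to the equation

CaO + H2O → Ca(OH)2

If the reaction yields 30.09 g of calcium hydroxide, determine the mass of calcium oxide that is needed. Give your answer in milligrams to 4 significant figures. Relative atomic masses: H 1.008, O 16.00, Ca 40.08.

22770 mg

M(Ca(OH)2) = 40.08 + 2(16.00) + 2(1.008) = 74.096 g/mol.
M(CaO) = 40.08 + 16.00 = 56.08 g/mol.
n(Ca(OH)2) = 30.090 g / 74.096 g/mol = 0.40609 mol.
From the equation the Ca(OH)2:CaO mole ratio is 1:1, so n(CaO) = 0.40609 × 1/1 = 0.40609 mol.
Mass of CaO = 0.40609 mol × 56.08 g/mol = 22.774 g.
Converting to mg: 22.774 g = 22770 mg.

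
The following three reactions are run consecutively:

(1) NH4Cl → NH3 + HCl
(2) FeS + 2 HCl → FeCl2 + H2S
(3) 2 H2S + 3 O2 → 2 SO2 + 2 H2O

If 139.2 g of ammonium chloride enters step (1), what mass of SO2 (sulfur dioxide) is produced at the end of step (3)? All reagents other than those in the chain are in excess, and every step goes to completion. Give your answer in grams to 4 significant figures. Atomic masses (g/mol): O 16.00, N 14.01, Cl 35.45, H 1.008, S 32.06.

83.35 g

M(NH4Cl) = 14.01 + 4(1.008) + 35.45 = 53.492 g/mol.
M(SO2) = 32.06 + 2(16.00) = 64.06 g/mol.
n(NH4Cl) = 139.2 / 53.492 = 2.6023 mol.
Reaction (1): NH4Cl→HCl ratio 1:1 ⇒ n(HCl) = 2.6023 mol.
Reaction (2): HCl→H2S ratio 2:1 ⇒ n(H2S) = 1.3011 mol.
Reaction (3): H2S→SO2 ratio 2:2 ⇒ n(SO2) = 1.3011 mol.
Mass of SO2 = 1.3011 × 64.06 = 83.350 g.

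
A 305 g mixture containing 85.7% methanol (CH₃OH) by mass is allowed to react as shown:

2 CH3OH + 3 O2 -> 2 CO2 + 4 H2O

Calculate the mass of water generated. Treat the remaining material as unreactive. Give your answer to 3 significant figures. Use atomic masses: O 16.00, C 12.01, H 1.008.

Mass of pure CH3OH = 305 g × 0.857 = 261.4 g.
M(CH3OH) = 12.01 + 4(1.008) + 16.00 = 32.042 g/mol.
M(H2O) = 2(1.008) + 16.00 = 18.016 g/mol.
n(CH3OH) = 261.4 g / 32.042 g/mol = 8.158 mol.
From the equation the CH3OH:H2O mole ratio is 2:4, so n(H2O) = 8.158 × 4/2 = 16.32 mol.
Mass of H2O = 16.32 mol × 18.016 g/mol = 293.9 g.

294 g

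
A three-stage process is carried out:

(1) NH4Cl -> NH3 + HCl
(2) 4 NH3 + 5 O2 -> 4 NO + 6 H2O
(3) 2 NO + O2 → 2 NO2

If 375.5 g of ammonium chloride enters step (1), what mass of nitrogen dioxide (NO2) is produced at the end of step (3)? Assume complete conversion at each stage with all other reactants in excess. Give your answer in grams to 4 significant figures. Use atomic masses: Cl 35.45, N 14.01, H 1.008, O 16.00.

323.0 g

M(NH4Cl) = 14.01 + 4(1.008) + 35.45 = 53.492 g/mol.
M(NO2) = 14.01 + 2(16.00) = 46.01 g/mol.
n(NH4Cl) = 375.5 / 53.492 = 7.0197 mol.
Reaction (1): NH4Cl→NH3 ratio 1:1 ⇒ n(NH3) = 7.0197 mol.
Reaction (2): NH3→NO ratio 4:4 ⇒ n(NO) = 7.0197 mol.
Reaction (3): NO→NO2 ratio 2:2 ⇒ n(NO2) = 7.0197 mol.
Mass of NO2 = 7.0197 × 46.01 = 322.98 g.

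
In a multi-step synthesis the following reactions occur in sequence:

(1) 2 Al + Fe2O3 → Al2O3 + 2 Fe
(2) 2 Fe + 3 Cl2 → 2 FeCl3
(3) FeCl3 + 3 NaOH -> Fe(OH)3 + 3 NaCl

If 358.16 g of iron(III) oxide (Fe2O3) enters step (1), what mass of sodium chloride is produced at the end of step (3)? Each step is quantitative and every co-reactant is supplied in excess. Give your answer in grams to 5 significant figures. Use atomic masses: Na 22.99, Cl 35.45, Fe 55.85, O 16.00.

M(Fe2O3) = 2(55.85) + 3(16.00) = 159.70 g/mol.
M(NaCl) = 22.99 + 35.45 = 58.44 g/mol.
n(Fe2O3) = 358.16 / 159.70 = 2.24271 mol.
Reaction (1): Fe2O3→Fe ratio 1:2 ⇒ n(Fe) = 4.48541 mol.
Reaction (2): Fe→FeCl3 ratio 2:2 ⇒ n(FeCl3) = 4.48541 mol.
Reaction (3): FeCl3→NaCl ratio 1:3 ⇒ n(NaCl) = 13.4562 mol.
Mass of NaCl = 13.4562 × 58.44 = 786.382 g.

786.38 g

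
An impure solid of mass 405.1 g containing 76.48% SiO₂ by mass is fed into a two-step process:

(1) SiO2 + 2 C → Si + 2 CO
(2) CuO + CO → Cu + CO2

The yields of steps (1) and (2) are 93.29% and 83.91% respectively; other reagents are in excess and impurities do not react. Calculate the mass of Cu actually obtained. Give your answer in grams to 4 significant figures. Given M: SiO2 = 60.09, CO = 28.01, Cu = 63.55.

513.0 g

Pure SiO2 = 405.1 × 0.7648 = 309.82 g.
n(SiO2) = 309.82 / 60.09 = 5.1559 mol.
Step 1 (SiO2:CO = 1:2): theoretical n(CO) = 10.312 mol; at 93.29% yield, n(CO) = 9.6200 mol.
Step 2 (CO:Cu = 1:1): theoretical n(Cu) = 9.6200 mol, so theoretical mass = 9.6200 × 63.55 = 611.35 g.
At 83.91% yield, actual mass of Cu = 611.35 × 0.8391 = 512.98 g.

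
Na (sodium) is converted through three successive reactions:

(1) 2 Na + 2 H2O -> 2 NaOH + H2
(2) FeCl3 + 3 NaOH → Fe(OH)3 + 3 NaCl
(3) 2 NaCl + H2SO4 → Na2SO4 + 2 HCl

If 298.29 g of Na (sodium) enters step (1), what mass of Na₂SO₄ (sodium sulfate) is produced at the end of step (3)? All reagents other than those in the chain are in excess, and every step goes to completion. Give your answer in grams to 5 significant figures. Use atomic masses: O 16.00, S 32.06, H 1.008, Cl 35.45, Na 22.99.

M(Na) = 22.99 g/mol.
M(Na2SO4) = 2(22.99) + 32.06 + 4(16.00) = 142.04 g/mol.
n(Na) = 298.29 / 22.99 = 12.9748 mol.
Reaction (1): Na→NaOH ratio 2:2 ⇒ n(NaOH) = 12.9748 mol.
Reaction (2): NaOH→NaCl ratio 3:3 ⇒ n(NaCl) = 12.9748 mol.
Reaction (3): NaCl→Na2SO4 ratio 2:1 ⇒ n(Na2SO4) = 6.48739 mol.
Mass of Na2SO4 = 6.48739 × 142.04 = 921.468 g.

921.47 g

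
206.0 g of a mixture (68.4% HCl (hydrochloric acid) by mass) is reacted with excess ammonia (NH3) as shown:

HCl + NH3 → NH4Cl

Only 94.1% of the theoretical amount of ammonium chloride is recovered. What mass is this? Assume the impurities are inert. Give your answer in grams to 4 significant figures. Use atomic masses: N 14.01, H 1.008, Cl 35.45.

Pure HCl available = 206.0 g × 0.684 = 140.90 g.
M(HCl) = 1.008 + 35.45 = 36.458 g/mol.
M(NH4Cl) = 14.01 + 4(1.008) + 35.45 = 53.492 g/mol.
n(HCl) = 140.90 g / 36.458 g/mol = 3.8648 mol.
From the equation the HCl:NH4Cl mole ratio is 1:1, so n(NH4Cl) = 3.8648 × 1/1 = 3.8648 mol.
Mass of NH4Cl = 3.8648 mol × 53.492 g/mol = 206.74 g.
Actual mass collected = 206.74 g × 0.941 = 194.54 g.

194.5 g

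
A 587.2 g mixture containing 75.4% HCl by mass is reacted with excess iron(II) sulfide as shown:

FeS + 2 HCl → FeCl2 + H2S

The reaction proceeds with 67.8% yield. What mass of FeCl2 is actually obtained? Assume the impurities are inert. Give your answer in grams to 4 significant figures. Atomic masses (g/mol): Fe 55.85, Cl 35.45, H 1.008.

Pure HCl available = 587.2 g × 0.754 = 442.75 g.
M(HCl) = 1.008 + 35.45 = 36.458 g/mol.
M(FeCl2) = 55.85 + 2(35.45) = 126.75 g/mol.
n(HCl) = 442.75 g / 36.458 g/mol = 12.144 mol.
From the equation the HCl:FeCl2 mole ratio is 2:1, so n(FeCl2) = 12.144 × 1/2 = 6.0720 mol.
Mass of FeCl2 = 6.0720 mol × 126.75 g/mol = 769.63 g.
Actual mass collected = 769.63 g × 0.678 = 521.81 g.

521.8 g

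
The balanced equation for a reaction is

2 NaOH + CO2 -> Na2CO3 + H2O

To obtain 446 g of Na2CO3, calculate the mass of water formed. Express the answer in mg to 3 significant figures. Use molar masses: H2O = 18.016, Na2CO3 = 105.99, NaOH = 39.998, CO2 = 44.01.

n(Na2CO3) = 446.0 g / 105.99 g/mol = 4.208 mol.
From the equation the Na2CO3:H2O mole ratio is 1:1, so n(H2O) = 4.208 × 1/1 = 4.208 mol.
Mass of H2O = 4.208 mol × 18.016 g/mol = 75.81 g.
Converting to mg: 75.81 g = 75800 mg.

75800 mg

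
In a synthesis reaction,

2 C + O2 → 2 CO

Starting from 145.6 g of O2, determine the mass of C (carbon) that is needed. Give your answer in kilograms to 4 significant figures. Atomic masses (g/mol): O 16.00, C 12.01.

0.1093 kg

M(O2) = 2(16.00) = 32.00 g/mol.
M(C) = 12.01 g/mol.
n(O2) = 145.60 g / 32.00 g/mol = 4.5500 mol.
From the equation the O2:C mole ratio is 1:2, so n(C) = 4.5500 × 2/1 = 9.1000 mol.
Mass of C = 9.1000 mol × 12.01 g/mol = 109.29 g.
Converting to kg: 109.29 g = 0.1093 kg.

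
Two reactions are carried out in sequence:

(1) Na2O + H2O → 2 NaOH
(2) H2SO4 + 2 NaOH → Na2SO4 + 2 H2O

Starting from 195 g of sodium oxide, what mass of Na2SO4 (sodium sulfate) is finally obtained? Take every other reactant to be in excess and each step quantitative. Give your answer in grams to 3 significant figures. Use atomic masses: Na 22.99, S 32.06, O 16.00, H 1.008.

447 g

M(Na2O) = 2(22.99) + 16.00 = 61.98 g/mol.
M(Na2SO4) = 2(22.99) + 32.06 + 4(16.00) = 142.04 g/mol.
n(Na2O) = 195.0 / 61.98 = 3.146 mol.
Step 1 gives a 1:2 ratio of Na2O to NaOH, so n(NaOH) = 6.292 mol.
In step 2 the NaOH:Na2SO4 ratio is 2:1, so n(Na2SO4) = 3.146 mol.
Mass of Na2SO4 = 3.146 × 142.04 = 446.9 g.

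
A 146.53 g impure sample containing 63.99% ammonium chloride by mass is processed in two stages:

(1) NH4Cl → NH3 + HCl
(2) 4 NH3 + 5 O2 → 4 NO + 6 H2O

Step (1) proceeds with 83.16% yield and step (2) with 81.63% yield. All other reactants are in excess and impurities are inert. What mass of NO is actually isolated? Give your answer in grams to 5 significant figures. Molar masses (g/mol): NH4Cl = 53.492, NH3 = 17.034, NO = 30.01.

35.709 g

Pure NH4Cl = 146.53 × 0.6399 = 93.7645 g.
n(NH4Cl) = 93.7645 / 53.492 = 1.75287 mol.
Step 1 (NH4Cl:NH3 = 1:1): theoretical n(NH3) = 1.75287 mol; at 83.16% yield, n(NH3) = 1.45769 mol.
Step 2 (NH3:NO = 4:4): theoretical n(NO) = 1.45769 mol, so theoretical mass = 1.45769 × 30.01 = 43.7452 g.
At 81.63% yield, actual mass of NO = 43.7452 × 0.8163 = 35.7092 g.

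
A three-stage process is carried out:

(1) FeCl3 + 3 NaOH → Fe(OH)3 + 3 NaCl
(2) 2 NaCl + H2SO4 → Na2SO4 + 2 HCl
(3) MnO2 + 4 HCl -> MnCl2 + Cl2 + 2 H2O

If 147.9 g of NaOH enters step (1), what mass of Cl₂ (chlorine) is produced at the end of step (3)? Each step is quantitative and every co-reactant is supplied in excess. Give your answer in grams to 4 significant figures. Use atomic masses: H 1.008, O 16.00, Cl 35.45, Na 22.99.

65.54 g

M(NaOH) = 22.99 + 16.00 + 1.008 = 39.998 g/mol.
M(Cl2) = 2(35.45) = 70.90 g/mol.
n(NaOH) = 147.9 / 39.998 = 3.6977 mol.
Reaction (1): NaOH→NaCl ratio 3:3 ⇒ n(NaCl) = 3.6977 mol.
Reaction (2): NaCl→HCl ratio 2:2 ⇒ n(HCl) = 3.6977 mol.
Reaction (3): HCl→Cl2 ratio 4:1 ⇒ n(Cl2) = 0.92442 mol.
Mass of Cl2 = 0.92442 × 70.90 = 65.541 g.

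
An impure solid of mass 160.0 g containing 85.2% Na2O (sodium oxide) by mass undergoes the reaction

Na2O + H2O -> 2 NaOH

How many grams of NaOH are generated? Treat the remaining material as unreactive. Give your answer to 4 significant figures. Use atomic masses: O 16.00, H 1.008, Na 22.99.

175.9 g

Mass of pure Na2O = 160.0 g × 0.852 = 136.32 g.
M(Na2O) = 2(22.99) + 16.00 = 61.98 g/mol.
M(NaOH) = 22.99 + 16.00 + 1.008 = 39.998 g/mol.
n(Na2O) = 136.32 g / 61.98 g/mol = 2.1994 mol.
From the equation the Na2O:NaOH mole ratio is 1:2, so n(NaOH) = 2.1994 × 2/1 = 4.3988 mol.
Mass of NaOH = 4.3988 mol × 39.998 g/mol = 175.94 g.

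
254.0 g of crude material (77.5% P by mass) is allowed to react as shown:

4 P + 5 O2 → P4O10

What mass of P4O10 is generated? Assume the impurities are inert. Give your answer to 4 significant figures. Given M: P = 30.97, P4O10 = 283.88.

451.1 g

Mass of pure P = 254.0 g × 0.775 = 196.85 g.
n(P) = 196.85 g / 30.97 g/mol = 6.3562 mol.
From the equation the P:P4O10 mole ratio is 4:1, so n(P4O10) = 6.3562 × 1/4 = 1.5890 mol.
Mass of P4O10 = 1.5890 mol × 283.88 g/mol = 451.10 g.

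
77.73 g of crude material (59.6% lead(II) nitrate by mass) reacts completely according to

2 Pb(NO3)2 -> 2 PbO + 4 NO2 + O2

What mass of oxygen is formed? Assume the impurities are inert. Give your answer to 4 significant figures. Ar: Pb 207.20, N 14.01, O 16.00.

Mass of pure Pb(NO3)2 = 77.73 g × 0.596 = 46.327 g.
M(Pb(NO3)2) = 207.20 + 2(14.01) + 6(16.00) = 331.22 g/mol.
M(O2) = 2(16.00) = 32.00 g/mol.
n(Pb(NO3)2) = 46.327 g / 331.22 g/mol = 0.13987 mol.
From the equation the Pb(NO3)2:O2 mole ratio is 2:1, so n(O2) = 0.13987 × 1/2 = 0.069934 mol.
Mass of O2 = 0.069934 mol × 32.00 g/mol = 2.2379 g.

2.238 g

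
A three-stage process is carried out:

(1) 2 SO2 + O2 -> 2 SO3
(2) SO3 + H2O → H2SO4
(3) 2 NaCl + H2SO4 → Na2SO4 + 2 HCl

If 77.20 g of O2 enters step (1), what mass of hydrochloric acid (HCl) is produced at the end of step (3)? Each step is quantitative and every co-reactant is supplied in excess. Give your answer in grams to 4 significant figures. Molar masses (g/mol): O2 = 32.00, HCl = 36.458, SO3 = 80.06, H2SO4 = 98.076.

351.8 g

n(O2) = 77.20 / 32.00 = 2.4125 mol.
Reaction (1): O2→SO3 ratio 1:2 ⇒ n(SO3) = 4.8250 mol.
Reaction (2): SO3→H2SO4 ratio 1:1 ⇒ n(H2SO4) = 4.8250 mol.
Reaction (3): H2SO4→HCl ratio 1:2 ⇒ n(HCl) = 9.6500 mol.
Mass of HCl = 9.6500 × 36.458 = 351.82 g.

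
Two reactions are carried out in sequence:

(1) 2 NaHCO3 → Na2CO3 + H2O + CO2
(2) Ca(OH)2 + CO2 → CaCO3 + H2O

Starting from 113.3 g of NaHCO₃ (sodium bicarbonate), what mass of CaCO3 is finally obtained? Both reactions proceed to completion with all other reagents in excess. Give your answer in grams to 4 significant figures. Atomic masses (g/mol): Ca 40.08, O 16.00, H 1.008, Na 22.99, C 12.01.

M(NaHCO3) = 22.99 + 1.008 + 12.01 + 3(16.00) = 84.008 g/mol.
M(CaCO3) = 40.08 + 12.01 + 3(16.00) = 100.09 g/mol.
n(NaHCO3) = 113.30 / 84.008 = 1.3487 mol.
Step 1 gives a 2:1 ratio of NaHCO3 to CO2, so n(CO2) = 0.67434 mol.
In step 2 the CO2:CaCO3 ratio is 1:1, so n(CaCO3) = 0.67434 mol.
Mass of CaCO3 = 0.67434 × 100.09 = 67.495 g.

67.49 g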